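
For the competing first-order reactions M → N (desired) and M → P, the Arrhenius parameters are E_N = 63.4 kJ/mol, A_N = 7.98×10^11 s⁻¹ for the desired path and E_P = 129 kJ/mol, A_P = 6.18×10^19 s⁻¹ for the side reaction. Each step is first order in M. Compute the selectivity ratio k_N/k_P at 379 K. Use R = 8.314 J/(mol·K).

k_N/k_P = (A_N/A_P)·exp[−(E_N−E_P)/(RT)] = (A_N/A_P)·exp[(E_P−E_N)/(RT)].
(E_P−E_N)/(RT) = (129−63.4)×10³/(8.314×379) = 65600/3151 = 20.82.
k_N/k_P = (7.98×10^11/6.18×10^19)·exp(20.82) = 1.291×10^-8 × 1.100×10^9 = 14.2.

14.2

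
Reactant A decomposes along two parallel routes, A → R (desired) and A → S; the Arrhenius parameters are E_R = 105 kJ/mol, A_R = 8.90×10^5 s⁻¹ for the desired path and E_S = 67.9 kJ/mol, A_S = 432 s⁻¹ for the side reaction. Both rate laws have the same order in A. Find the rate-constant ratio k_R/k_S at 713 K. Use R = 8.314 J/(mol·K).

3.94

k_R/k_S = (A_R/A_S)·exp[−(E_R−E_S)/(RT)] = (A_R/A_S)·exp[(E_S−E_R)/(RT)].
(E_S−E_R)/(RT) = (67.9−105)×10³/(8.314×713) = -37100/5928 = -6.259.
k_R/k_S = (8.90×10^5/432)·exp(-6.259) = 2060 × 0.001914 = 3.94.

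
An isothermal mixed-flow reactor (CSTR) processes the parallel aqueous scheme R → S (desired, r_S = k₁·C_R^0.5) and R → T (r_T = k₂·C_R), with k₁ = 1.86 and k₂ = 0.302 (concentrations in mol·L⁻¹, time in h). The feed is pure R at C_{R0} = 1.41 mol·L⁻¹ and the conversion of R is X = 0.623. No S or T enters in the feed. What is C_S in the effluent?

0.785 mol·L⁻¹

Exit C_R = C_{R0}(1−X) = 1.41×0.377 = 0.5316 mol·L⁻¹.
A CSTR operates uniformly at the exit composition, giving r_S = 1.356 and r_T = 0.1605 (each k·C_R^n at C_R = 0.5316).
Fraction of consumed R going to S: r_S/(r_S+r_T) = 0.8942.
C_S = 0.8942·C_{R0}·X = 0.8942×1.41×0.623 = 0.785 mol·L⁻¹.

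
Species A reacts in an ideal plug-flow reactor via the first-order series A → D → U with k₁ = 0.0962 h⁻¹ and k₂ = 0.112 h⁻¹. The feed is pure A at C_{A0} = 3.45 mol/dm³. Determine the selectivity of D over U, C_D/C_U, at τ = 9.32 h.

1.35

Solving the coupled first-order balances gives C_D(τ) = [k₁/(k₂−k₁)]·C_{A0}·(e^(−k₁τ) − e^(−k₂τ)).
e^(−k₁τ) = e^(−0.0962×9.32) = e^(−0.8966) = 0.4080; e^(−k₂τ) = e^(−1.044) = 0.3521.
C_D = 0.0962×3.45/(0.112−0.0962) × (0.4080−0.3521) = 21.01×0.05586 = 1.173 mol/dm³.
C_A = C_{A0}e^(−k₁τ) = 1.407 mol/dm³, so C_U = C_{A0}−C_A−C_D = 0.8691 mol/dm³; C_D/C_U = 1.35.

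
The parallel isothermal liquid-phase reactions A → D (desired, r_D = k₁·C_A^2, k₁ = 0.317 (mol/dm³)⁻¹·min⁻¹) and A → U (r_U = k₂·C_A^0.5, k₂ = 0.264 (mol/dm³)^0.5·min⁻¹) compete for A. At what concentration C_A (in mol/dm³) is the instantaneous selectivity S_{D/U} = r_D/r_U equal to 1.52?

1.17 mol/dm³

S_{D/U} = (k₁/k₂)·C_A^1.5 ⇒ C_A = (S·k₂/k₁)^(1/1.5).
= (1.52×0.264/0.317)^(0.6667) = (1.266)^(0.6667) = 1.17 mol/dm³.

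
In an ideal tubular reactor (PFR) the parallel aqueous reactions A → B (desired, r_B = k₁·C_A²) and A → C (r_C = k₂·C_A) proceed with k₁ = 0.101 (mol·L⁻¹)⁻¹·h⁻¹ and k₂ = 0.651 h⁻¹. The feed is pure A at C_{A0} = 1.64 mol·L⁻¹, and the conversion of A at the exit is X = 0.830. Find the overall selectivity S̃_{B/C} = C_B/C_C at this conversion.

0.146

C_A = C_{A0}(1−X) = 0.2788 mol·L⁻¹.
Along a PFR/batch, dC_C/dC_A = −r_C/(r_B+r_C) = −k₂/(k₂+k₁·C_A).
Integrating from C_{A0} to C_A: C_C = (0.651/0.101)·ln[(0.651+0.101·1.64)/(0.651+0.101·0.279)] = 6.446·ln(0.8166/0.6792) = 1.188 mol·L⁻¹.
Then C_B = (C_{A0}−C_A) − C_C = 1.361 − 1.188 = 0.1730 mol·L⁻¹.
S̃_{B/C} = C_B/C_C = 0.1730/1.188 = 0.146.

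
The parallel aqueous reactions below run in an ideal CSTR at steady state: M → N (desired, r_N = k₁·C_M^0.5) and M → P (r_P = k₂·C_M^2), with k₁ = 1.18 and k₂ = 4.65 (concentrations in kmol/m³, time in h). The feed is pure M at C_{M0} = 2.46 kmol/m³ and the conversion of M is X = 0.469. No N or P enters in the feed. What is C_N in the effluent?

Exit C_M = C_{M0}(1−X) = 2.46×0.531 = 1.306 kmol/m³.
In a CSTR the entire volume is at exit conditions, so r_N = 1.18×1.306^0.5 = 1.349 and r_P = 4.65×1.306^2 = 7.934.
Fraction of consumed M going to N: r_N/(r_N+r_P) = 0.1453.
C_N = 0.1453·C_{M0}·X = 0.1453×2.46×0.469 = 0.168 kmol/m³.

0.168 kmol/m³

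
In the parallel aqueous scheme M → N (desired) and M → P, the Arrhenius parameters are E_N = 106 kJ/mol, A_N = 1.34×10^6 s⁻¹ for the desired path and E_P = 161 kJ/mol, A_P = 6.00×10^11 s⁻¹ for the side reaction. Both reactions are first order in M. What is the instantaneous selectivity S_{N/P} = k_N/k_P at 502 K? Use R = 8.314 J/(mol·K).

With equal orders, S_{N/P} = k_N/k_P = (A_N/A_P)·exp[(E_P−E_N)/(RT)].
(E_P−E_N)/(RT) = (161−106)×10³/(8.314×502) = 55000/4174 = 13.18.
k_N/k_P = (1.34×10^6/6.00×10^11)·exp(13.18) = 2.233×10^-6 × 5.286×10^5 = 1.18.
Since E_N < E_P, lowering the temperature improves selectivity toward N.

1.18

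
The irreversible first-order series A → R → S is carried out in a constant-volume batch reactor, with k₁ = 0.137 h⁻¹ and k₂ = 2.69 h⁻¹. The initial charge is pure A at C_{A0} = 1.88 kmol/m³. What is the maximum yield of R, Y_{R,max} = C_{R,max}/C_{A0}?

For a first-order series the maximum intermediate yield is C_{R,max}/C_{A0} = (k₁/k₂)^[k₂/(k₂−k₁)].
= (0.137/2.69)^(2.69/(2.69−0.137)) = (0.05093)^(1.054) = 0.04341.

0.0434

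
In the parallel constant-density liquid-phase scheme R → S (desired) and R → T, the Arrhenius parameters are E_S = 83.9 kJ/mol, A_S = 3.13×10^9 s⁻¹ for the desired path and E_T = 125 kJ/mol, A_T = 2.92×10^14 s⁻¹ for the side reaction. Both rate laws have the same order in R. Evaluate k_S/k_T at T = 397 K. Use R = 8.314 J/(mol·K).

2.74

Since both paths have the same order in R, the concentration cancels and S_{S/T} = k_S/k_T = (A_S/A_T)·exp[(E_T−E_S)/(RT)].
(E_T−E_S)/(RT) = (125−83.9)×10³/(8.314×397) = 41100/3301 = 12.45.
k_S/k_T = (3.13×10^9/2.92×10^14)·exp(12.45) = 1.072×10^-5 × 2.558×10^5 = 2.74.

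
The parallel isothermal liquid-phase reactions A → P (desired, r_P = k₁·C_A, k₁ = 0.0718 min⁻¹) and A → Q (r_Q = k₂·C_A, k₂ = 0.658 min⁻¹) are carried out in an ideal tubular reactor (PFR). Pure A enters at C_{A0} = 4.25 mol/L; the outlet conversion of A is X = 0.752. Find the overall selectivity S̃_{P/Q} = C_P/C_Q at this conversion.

C_A = C_{A0}(1−X) = 1.054 mol/L.
Both paths are first order in A, so the instantaneous fraction to P is constant: dC_P/d(−C_A) = k₁/(k₁+k₂) = 0.09838.
C_P = 0.09838·(C_{A0}−C_A) = 0.09838×3.196 = 0.314 mol/L.
C_Q = (C_{A0}−C_A)−C_P = 2.882 mol/L; S̃_{P/Q} = 0.3144/2.882 = 0.109.

0.109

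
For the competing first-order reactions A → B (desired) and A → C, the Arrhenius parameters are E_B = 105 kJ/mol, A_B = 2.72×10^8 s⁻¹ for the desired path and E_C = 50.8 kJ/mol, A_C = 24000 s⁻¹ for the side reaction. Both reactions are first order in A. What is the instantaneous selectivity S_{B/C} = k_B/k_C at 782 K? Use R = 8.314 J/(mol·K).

2.72

With equal orders, S_{B/C} = k_B/k_C = (A_B/A_C)·exp[(E_C−E_B)/(RT)].
(E_C−E_B)/(RT) = (50.8−105)×10³/(8.314×782) = -54200/6502 = -8.336.
k_B/k_C = (2.72×10^8/24000)·exp(-8.336) = 11333 × 2.396×10^-4 = 2.72.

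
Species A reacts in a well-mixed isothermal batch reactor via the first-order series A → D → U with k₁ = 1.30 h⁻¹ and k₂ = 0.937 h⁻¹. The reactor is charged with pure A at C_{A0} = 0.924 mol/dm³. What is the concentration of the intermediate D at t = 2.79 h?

0.154 mol/dm³

The intermediate concentration in a first-order A→B→C sequence is C_D = k₁C_{A0}(e^(−k₁t) − e^(−k₂t))/(k₂−k₁).
e^(−k₁t) = e^(−1.30×2.79) = e^(−3.627) = 0.02660; e^(−k₂t) = e^(−2.614) = 0.07322.
C_D = 1.30×0.924/(0.937−1.30) × (0.02660−0.07322) = (-3.309)×(-0.04663) = 0.1543 mol/dm³.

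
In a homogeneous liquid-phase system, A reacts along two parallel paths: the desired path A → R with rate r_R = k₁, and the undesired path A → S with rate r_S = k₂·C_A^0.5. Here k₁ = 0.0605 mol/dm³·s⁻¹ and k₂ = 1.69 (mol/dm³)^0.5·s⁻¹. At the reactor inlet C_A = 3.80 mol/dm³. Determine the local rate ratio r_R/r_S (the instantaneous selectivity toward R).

0.0184

S_{R/S} = r_R/r_S = (k₁)/(k₂·C_A^0.5) = (k₁/k₂)·C_A^-0.5.
= (0.0605) / (1.69×3.800^0.5) = 0.06050/3.294 = 0.0184.
The undesired path is higher order in A, so low C_A (CSTR or dilute feed) favours R.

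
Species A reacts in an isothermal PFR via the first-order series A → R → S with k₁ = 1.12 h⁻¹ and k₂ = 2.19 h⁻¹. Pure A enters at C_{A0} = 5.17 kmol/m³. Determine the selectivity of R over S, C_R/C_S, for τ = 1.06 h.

The intermediate concentration in a first-order A→B→C sequence is C_R = k₁C_{A0}(e^(−k₁τ) − e^(−k₂τ))/(k₂−k₁).
e^(−k₁τ) = e^(−1.12×1.06) = e^(−1.187) = 0.3051; e^(−k₂τ) = e^(−2.321) = 0.09814.
C_R = 1.12×5.17/(2.19−1.12) × (0.3051−0.09814) = 5.412×0.2069 = 1.120 kmol/m³.
C_A = C_{A0}e^(−k₁τ) = 1.577 kmol/m³, so C_S = C_{A0}−C_A−C_R = 2.473 kmol/m³; C_R/C_S = 0.453.

0.453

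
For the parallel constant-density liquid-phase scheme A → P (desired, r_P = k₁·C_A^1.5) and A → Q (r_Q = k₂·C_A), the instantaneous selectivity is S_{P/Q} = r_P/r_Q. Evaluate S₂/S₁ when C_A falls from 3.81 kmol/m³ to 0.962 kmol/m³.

0.502

S_{P/Q} = (k₁/k₂)·C_A^0.5, so S₂/S₁ = (C_{A,2}/C_{A,1})^0.5.
= (0.962/3.81)^0.5 = (0.2525)^0.5 = 0.502.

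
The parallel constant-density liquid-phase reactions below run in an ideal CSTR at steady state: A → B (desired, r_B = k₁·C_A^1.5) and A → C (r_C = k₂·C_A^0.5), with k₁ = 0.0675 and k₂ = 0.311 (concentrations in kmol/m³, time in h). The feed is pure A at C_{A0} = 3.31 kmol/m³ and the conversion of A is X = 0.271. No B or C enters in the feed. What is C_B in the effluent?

0.308 kmol/m³

Exit C_A = C_{A0}(1−X) = 3.31×0.729 = 2.413 kmol/m³.
In a CSTR the entire volume is at exit conditions, so r_B = 0.0675×2.413^1.5 = 0.2530 and r_C = 0.311×2.413^0.5 = 0.4831.
Fraction of consumed A going to B: r_B/(r_B+r_C) = 0.3437.
C_B = 0.3437·C_{A0}·X = 0.3437×3.31×0.271 = 0.308 kmol/m³.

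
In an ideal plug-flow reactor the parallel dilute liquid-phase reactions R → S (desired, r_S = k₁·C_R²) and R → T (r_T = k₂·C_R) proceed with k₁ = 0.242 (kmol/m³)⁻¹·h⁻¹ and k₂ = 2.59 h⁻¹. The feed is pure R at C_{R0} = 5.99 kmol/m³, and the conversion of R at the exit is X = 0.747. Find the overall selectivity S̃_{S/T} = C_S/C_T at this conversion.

0.340

C_R = C_{R0}(1−X) = 1.515 kmol/m³.
Along a PFR/batch, dC_T/dC_R = −r_T/(r_S+r_T) = −k₂/(k₂+k₁·C_R).
Integrating from C_{R0} to C_R: C_T = (2.59/0.242)·ln[(2.59+0.242·5.99)/(2.59+0.242·1.52)] = 10.70·ln(4.040/2.957) = 3.340 kmol/m³.
Then C_S = (C_{R0}−C_R) − C_T = 4.475 − 3.340 = 1.135 kmol/m³.
S̃_{S/T} = C_S/C_T = 1.135/3.340 = 0.340.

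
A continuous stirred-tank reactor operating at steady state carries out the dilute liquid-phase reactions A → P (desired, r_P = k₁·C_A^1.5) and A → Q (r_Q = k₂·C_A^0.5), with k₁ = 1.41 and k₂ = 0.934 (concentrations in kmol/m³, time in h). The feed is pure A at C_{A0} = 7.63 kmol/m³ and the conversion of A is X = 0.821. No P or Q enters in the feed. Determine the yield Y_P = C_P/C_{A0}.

0.553

Exit C_A = C_{A0}(1−X) = 7.63×0.179 = 1.366 kmol/m³.
Rates in a CSTR are evaluated at the outlet concentration: r_P = 1.41×1.366^1.5 = 2.251, r_Q = 0.934×1.366^0.5 = 1.092.
Fraction of consumed A going to P: r_P/(r_P+r_Q) = 0.6734.
C_P = 0.6734·C_{A0}·X = 0.6734×7.63×0.821 = 4.22 kmol/m³; Y_P = C_P/C_{A0} = 0.553.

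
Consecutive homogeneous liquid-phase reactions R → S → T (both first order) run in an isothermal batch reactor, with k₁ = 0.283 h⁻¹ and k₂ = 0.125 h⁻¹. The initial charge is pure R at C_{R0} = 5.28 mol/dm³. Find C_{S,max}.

2.77 mol/dm³

For a first-order series the maximum intermediate yield is C_{S,max}/C_{R0} = (k₁/k₂)^[k₂/(k₂−k₁)].
= (0.283/0.125)^(0.125/(0.125−0.283)) = (2.264)^(-0.7911) = 0.5239.
C_{S,max} = 0.5239×5.28 = 2.77 mol/dm³.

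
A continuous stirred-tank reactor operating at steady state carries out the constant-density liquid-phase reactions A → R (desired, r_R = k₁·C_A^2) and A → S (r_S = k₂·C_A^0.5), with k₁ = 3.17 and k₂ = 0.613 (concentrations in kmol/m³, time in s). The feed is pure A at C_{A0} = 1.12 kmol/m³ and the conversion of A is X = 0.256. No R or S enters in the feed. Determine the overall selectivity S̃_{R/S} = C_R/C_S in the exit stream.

3.93

Exit C_A = C_{A0}(1−X) = 1.12×0.744 = 0.8333 kmol/m³.
A CSTR operates uniformly at the exit composition, giving r_R = 2.201 and r_S = 0.5596 (each k·C_A^n at C_A = 0.8333).
Overall selectivity = C_R/C_S = r_Rτ/(r_Sτ) = r_R/r_S = 3.93.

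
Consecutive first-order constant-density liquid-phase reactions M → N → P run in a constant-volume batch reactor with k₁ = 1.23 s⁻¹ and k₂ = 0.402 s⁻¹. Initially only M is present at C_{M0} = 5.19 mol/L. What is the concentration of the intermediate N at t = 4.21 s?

Solving the coupled first-order balances gives C_N(t) = [k₁/(k₂−k₁)]·C_{M0}·(e^(−k₁t) − e^(−k₂t)).
e^(−k₁t) = e^(−1.23×4.21) = e^(−5.178) = 0.005638; e^(−k₂t) = e^(−1.692) = 0.1841.
C_N = 1.23×5.19/(0.402−1.23) × (0.005638−0.1841) = (-7.710)×(-0.1784) = 1.376 mol/L.

1.38 mol/L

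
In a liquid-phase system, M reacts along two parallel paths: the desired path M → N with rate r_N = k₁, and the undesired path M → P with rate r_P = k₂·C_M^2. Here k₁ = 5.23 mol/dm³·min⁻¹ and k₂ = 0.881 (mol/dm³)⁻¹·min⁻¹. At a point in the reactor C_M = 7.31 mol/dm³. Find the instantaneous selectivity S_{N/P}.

0.111

S_{N/P} = r_N/r_P = (k₁)/(k₂·C_M^2) = (k₁/k₂)·C_M^-2.
= (5.23) / (0.881×7.310^2) = 5.230/47.08 = 0.111.
The undesired path is higher order in M, so low C_M (CSTR or dilute feed) favours N.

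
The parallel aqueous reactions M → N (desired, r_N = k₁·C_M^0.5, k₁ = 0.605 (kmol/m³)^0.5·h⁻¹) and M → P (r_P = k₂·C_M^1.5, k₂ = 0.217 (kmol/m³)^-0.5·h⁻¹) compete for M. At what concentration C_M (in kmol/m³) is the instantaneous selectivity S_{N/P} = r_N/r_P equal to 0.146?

19.1 kmol/m³

S_{N/P} = (k₁/k₂)·C_M⁻¹ ⇒ C_M = (S·k₂/k₁)^(-1).
= (0.146×0.217/0.605)^(-1) = (0.05237)^(-1) = 19.1 kmol/m³.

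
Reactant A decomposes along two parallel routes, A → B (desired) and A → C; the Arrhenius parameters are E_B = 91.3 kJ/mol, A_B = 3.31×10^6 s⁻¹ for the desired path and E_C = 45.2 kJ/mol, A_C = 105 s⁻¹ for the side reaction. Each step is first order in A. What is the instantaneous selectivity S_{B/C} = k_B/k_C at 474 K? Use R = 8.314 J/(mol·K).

0.262

k_B/k_C = (A_B/A_C)·exp[−(E_B−E_C)/(RT)] = (A_B/A_C)·exp[(E_C−E_B)/(RT)].
(E_C−E_B)/(RT) = (45.2−91.3)×10³/(8.314×474) = -46100/3941 = -11.70.
k_B/k_C = (3.31×10^6/105)·exp(-11.70) = 31524 × 8.310×10^-6 = 0.262.
Since E_B > E_C, raising the temperature improves selectivity toward B.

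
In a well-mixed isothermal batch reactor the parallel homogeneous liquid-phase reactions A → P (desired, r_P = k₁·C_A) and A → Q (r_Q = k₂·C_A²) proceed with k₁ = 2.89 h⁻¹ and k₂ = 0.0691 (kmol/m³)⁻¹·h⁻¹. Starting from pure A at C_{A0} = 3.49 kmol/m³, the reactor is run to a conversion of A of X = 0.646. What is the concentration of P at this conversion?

C_A = C_{A0}(1−X) = 1.235 kmol/m³.
Along a PFR/batch, dC_P/dC_A = −r_P/(r_P+r_Q) = −k₁/(k₁+k₂·C_A).
Integrating from C_{A0} to C_A: C_P = (2.89/0.0691)·ln[(2.89+0.0691·3.49)/(2.89+0.0691·1.24)] = 41.82·ln(3.131/2.975) = 2.134 kmol/m³.

2.13 kmol/m³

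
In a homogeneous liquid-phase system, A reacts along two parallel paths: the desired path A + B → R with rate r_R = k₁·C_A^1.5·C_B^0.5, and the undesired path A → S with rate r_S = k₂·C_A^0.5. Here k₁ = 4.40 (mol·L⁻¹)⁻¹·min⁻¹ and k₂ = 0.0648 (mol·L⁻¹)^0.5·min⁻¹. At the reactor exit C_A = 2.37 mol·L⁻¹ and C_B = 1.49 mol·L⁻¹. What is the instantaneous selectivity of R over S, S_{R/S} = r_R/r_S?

196

S_{R/S} = r_R/r_S = (k₁·C_A^1.5·C_B^0.5)/(k₂·C_A^0.5) = (k₁/k₂)·C_A·C_B^0.5.
= (4.40×2.370^1.5×1.490^0.5) / (0.0648×2.370^0.5) = 19.60/0.09976 = 196.
Since the desired path is higher order in A, keeping C_A high (PFR or concentrated feed) favours R.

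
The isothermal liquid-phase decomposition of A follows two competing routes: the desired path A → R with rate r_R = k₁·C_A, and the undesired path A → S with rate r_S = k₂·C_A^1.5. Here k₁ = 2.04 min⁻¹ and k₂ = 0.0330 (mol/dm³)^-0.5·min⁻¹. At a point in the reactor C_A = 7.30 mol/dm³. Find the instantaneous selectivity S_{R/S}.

22.9

S_{R/S} = r_R/r_S = (k₁·C_A)/(k₂·C_A^1.5) = (k₁/k₂)·C_A^-0.5.
= (2.04×7.300) / (0.0330×7.300^1.5) = 14.89/0.6509 = 22.9.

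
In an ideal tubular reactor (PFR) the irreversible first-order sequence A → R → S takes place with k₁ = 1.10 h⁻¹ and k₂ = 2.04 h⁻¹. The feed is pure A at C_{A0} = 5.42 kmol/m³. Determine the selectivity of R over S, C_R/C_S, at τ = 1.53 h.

For first-order series with pure A initially, C_R(τ) = k₁C_{A0}/(k₂−k₁)·(e^(−k₁τ) − e^(−k₂τ)).
e^(−k₁τ) = e^(−1.10×1.53) = e^(−1.683) = 0.1858; e^(−k₂τ) = e^(−3.121) = 0.04410.
C_R = 1.10×5.42/(2.04−1.10) × (0.1858−0.04410) = 6.343×0.1417 = 0.8988 kmol/m³.
C_A = C_{A0}e^(−k₁τ) = 1.007 kmol/m³, so C_S = C_{A0}−C_A−C_R = 3.514 kmol/m³; C_R/C_S = 0.256.

0.256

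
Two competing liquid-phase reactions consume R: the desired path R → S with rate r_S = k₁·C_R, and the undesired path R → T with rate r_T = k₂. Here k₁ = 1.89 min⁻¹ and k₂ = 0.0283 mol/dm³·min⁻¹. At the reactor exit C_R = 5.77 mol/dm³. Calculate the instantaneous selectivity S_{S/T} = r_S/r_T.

S_{S/T} = r_S/r_T = (k₁·C_R)/(k₂) = (k₁/k₂)·C_R.
= (1.89×5.770) / (0.0283) = 10.91/0.02830 = 385.

385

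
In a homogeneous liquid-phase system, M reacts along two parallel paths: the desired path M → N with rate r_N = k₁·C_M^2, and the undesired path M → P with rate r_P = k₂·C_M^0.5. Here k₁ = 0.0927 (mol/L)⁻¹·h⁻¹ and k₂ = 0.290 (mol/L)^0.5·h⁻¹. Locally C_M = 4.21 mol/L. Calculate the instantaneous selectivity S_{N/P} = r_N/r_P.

S_{N/P} = r_N/r_P = (k₁·C_M^2)/(k₂·C_M^0.5) = (k₁/k₂)·C_M^1.5.
= (0.0927×4.210^2) / (0.290×4.210^0.5) = 1.643/0.5950 = 2.76.
Since the desired path is higher order in M, keeping C_M high (PFR or concentrated feed) favours N.

2.76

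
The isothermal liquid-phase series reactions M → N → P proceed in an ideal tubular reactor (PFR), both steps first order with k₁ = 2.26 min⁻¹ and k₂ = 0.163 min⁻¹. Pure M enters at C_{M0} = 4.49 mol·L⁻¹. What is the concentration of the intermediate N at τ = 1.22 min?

3.66 mol·L⁻¹

The intermediate concentration in a first-order A→B→C sequence is C_N = k₁C_{M0}(e^(−k₁τ) − e^(−k₂τ))/(k₂−k₁).
e^(−k₁τ) = e^(−2.26×1.22) = e^(−2.757) = 0.06347; e^(−k₂τ) = e^(−0.1989) = 0.8197.
C_N = 2.26×4.49/(0.163−2.26) × (0.06347−0.8197) = (-4.839)×(-0.7562) = 3.659 mol·L⁻¹.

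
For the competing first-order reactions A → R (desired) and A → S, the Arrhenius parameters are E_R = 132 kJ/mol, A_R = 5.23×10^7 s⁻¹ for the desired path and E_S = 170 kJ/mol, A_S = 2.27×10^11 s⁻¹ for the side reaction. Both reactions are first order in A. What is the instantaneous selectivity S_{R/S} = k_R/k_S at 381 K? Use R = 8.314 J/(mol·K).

37.4

k_R/k_S = (A_R/A_S)·exp[−(E_R−E_S)/(RT)] = (A_R/A_S)·exp[(E_S−E_R)/(RT)].
(E_S−E_R)/(RT) = (170−132)×10³/(8.314×381) = 38000/3168 = 12.00.
k_R/k_S = (5.23×10^7/2.27×10^11)·exp(12.00) = 2.304×10^-4 × 1.622×10^5 = 37.4.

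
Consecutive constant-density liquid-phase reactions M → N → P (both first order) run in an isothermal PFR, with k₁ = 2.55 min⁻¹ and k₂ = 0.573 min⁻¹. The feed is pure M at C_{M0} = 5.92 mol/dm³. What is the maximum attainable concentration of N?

3.84 mol/dm³

Evaluating C_N at τ_opt = ln(k₂/k₁)/(k₂−k₁) gives C_{N,max}/C_{M0} = (k₁/k₂)^[k₂/(k₂−k₁)].
= (2.55/0.573)^(0.573/(0.573−2.55)) = (4.450)^(-0.2898) = 0.6487.
C_{N,max} = 0.6487×5.92 = 3.84 mol/dm³.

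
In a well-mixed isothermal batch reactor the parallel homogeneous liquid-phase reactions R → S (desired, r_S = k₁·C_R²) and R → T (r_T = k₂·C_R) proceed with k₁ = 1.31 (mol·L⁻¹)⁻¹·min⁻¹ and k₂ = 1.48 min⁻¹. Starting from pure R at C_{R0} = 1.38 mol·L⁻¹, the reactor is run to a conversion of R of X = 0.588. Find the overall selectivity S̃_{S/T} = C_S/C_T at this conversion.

0.839

C_R = C_{R0}(1−X) = 0.5686 mol·L⁻¹.
Along a PFR/batch, dC_T/dC_R = −r_T/(r_S+r_T) = −k₂/(k₂+k₁·C_R).
Integrating from C_{R0} to C_R: C_T = (1.48/1.31)·ln[(1.48+1.31·1.38)/(1.48+1.31·0.569)] = 1.130·ln(3.288/2.225) = 0.4412 mol·L⁻¹.
Then C_S = (C_{R0}−C_R) − C_T = 0.8114 − 0.4412 = 0.3702 mol·L⁻¹.
S̃_{S/T} = C_S/C_T = 0.3702/0.4412 = 0.839.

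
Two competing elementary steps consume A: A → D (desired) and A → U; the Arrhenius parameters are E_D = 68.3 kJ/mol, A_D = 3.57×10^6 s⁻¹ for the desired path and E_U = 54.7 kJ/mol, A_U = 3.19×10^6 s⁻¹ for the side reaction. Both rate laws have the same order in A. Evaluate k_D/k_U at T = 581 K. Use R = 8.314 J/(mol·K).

k_D/k_U = (A_D/A_U)·exp[−(E_D−E_U)/(RT)] = (A_D/A_U)·exp[(E_U−E_D)/(RT)].
(E_U−E_D)/(RT) = (54.7−68.3)×10³/(8.314×581) = -13600/4830 = -2.815.
k_D/k_U = (3.57×10^6/3.19×10^6)·exp(-2.815) = 1.119 × 0.05988 = 0.0670.

0.0670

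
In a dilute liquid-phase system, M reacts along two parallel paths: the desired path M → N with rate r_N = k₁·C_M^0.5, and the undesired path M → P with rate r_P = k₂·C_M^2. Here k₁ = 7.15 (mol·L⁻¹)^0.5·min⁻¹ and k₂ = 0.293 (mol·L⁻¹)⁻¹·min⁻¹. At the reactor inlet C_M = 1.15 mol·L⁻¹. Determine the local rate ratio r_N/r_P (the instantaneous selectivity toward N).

S_{N/P} = r_N/r_P = (k₁·C_M^0.5)/(k₂·C_M^2) = (k₁/k₂)·C_M^-1.5.
= (7.15×1.150^0.5) / (0.293×1.150^2) = 7.668/0.3875 = 19.8.
The undesired path is higher order in M, so low C_M (CSTR or dilute feed) favours N.

19.8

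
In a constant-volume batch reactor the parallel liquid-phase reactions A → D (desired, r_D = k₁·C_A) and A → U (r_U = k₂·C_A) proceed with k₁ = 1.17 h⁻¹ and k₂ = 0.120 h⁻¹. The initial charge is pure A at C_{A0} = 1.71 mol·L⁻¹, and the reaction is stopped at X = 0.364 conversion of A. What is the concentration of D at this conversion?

C_A = C_{A0}(1−X) = 1.088 mol·L⁻¹.
Both paths are first order in A, so the instantaneous fraction to D is constant: dC_D/d(−C_A) = k₁/(k₁+k₂) = 0.9070.
C_D = 0.9070·(C_{A0}−C_A) = 0.9070×0.6224 = 0.565 mol·L⁻¹.

0.565 mol·L⁻¹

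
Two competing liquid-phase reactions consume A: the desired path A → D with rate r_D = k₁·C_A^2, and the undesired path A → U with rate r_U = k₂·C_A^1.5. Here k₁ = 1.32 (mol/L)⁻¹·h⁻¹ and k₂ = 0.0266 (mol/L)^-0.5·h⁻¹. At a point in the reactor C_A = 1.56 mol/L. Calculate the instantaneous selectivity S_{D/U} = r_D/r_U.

S_{D/U} = r_D/r_U = (k₁·C_A^2)/(k₂·C_A^1.5) = (k₁/k₂)·C_A^0.5.
= (1.32×1.560^2) / (0.0266×1.560^1.5) = 3.212/0.05183 = 62.0.
Since the desired path is higher order in A, keeping C_A high (PFR or concentrated feed) favours D.

62.0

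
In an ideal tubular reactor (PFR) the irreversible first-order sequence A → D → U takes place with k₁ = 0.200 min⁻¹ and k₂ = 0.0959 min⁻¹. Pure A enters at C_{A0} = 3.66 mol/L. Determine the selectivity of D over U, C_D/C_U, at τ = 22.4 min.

Solving the coupled first-order balances gives C_D(τ) = [k₁/(k₂−k₁)]·C_{A0}·(e^(−k₁τ) − e^(−k₂τ)).
e^(−k₁τ) = e^(−0.200×22.4) = e^(−4.480) = 0.01133; e^(−k₂τ) = e^(−2.148) = 0.1167.
C_D = 0.200×3.66/(0.0959−0.200) × (0.01133−0.1167) = (-7.032)×(-0.1054) = 0.7409 mol/L.
C_A = C_{A0}e^(−k₁τ) = 0.04148 mol/L, so C_U = C_{A0}−C_A−C_D = 2.878 mol/L; C_D/C_U = 0.257.

0.257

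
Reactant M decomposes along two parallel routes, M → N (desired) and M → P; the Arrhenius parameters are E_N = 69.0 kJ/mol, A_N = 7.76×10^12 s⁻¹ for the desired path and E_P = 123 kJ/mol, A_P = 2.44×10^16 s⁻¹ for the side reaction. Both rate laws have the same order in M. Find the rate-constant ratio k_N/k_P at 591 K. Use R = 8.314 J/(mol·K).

With equal orders, S_{N/P} = k_N/k_P = (A_N/A_P)·exp[(E_P−E_N)/(RT)].
(E_P−E_N)/(RT) = (123−69.0)×10³/(8.314×591) = 54000/4914 = 10.99.
k_N/k_P = (7.76×10^12/2.44×10^16)·exp(10.99) = 3.180×10^-4 × 59276 = 18.9.
Since E_N < E_P, lowering the temperature improves selectivity toward N.

18.9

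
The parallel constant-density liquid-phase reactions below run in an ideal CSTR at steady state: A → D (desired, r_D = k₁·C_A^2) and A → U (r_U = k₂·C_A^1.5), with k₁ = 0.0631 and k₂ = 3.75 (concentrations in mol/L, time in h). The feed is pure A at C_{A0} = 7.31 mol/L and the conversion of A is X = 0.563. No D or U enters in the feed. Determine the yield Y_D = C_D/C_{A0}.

0.0164

Exit C_A = C_{A0}(1−X) = 7.31×0.437 = 3.194 mol/L.
In a CSTR the entire volume is at exit conditions, so r_D = 0.0631×3.194^2 = 0.6439 and r_U = 3.75×3.194^1.5 = 21.41.
Fraction of consumed A going to D: r_D/(r_D+r_U) = 0.02920.
C_D = 0.02920·C_{A0}·X = 0.02920×7.31×0.563 = 0.120 mol/L; Y_D = C_D/C_{A0} = 0.0164.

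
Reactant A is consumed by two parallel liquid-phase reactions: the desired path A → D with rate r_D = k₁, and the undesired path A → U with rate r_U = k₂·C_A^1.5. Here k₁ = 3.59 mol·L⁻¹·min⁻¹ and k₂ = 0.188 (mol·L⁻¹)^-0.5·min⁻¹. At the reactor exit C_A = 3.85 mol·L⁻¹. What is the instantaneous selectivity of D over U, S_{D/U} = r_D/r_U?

S_{D/U} = r_D/r_U = (k₁)/(k₂·C_A^1.5) = (k₁/k₂)·C_A^-1.5.
= (3.59) / (0.188×3.850^1.5) = 3.590/1.420 = 2.53.
The undesired path is higher order in A, so low C_A (CSTR or dilute feed) favours D.

2.53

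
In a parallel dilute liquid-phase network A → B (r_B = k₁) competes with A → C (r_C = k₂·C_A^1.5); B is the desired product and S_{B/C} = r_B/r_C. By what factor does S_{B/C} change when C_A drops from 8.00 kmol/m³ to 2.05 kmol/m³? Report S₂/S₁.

7.71

S_{B/C} = (k₁/k₂)·C_A^-1.5, so S₂/S₁ = (C_{A,2}/C_{A,1})^-1.5.
= (2.05/8.00)^(-1.5) = (0.2562)^(-1.5) = 7.71.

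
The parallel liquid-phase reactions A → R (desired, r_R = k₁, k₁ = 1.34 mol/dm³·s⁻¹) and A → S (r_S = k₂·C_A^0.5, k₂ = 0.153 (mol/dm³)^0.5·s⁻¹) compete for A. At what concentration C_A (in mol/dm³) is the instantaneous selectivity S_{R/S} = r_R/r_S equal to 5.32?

2.71 mol/dm³

S_{R/S} = (k₁/k₂)·C_A^-0.5 ⇒ C_A = (S·k₂/k₁)^(-2).
= (5.32×0.153/1.34)^(-2) = (0.6074)^(-2) = 2.71 mol/dm³.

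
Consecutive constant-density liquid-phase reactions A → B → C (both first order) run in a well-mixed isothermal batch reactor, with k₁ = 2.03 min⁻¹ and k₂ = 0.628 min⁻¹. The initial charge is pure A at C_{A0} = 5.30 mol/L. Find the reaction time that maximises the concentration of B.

For first-order series the maximum of C_B occurs at t_opt = ln(k₂/k₁)/(k₂−k₁).
= ln(0.628/2.03)/(0.628−2.03) = ln(0.3094)/-1.402 = -1.173/-1.402 = 0.837 min.

0.837 min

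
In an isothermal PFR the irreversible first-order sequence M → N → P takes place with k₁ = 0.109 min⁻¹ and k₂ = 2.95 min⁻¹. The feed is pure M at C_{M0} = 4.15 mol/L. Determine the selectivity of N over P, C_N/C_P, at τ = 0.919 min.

The intermediate concentration in a first-order A→B→C sequence is C_N = k₁C_{M0}(e^(−k₁τ) − e^(−k₂τ))/(k₂−k₁).
e^(−k₁τ) = e^(−0.109×0.919) = e^(−0.1002) = 0.9047; e^(−k₂τ) = e^(−2.711) = 0.06647.
C_N = 0.109×4.15/(2.95−0.109) × (0.9047−0.06647) = 0.1592×0.8382 = 0.1335 mol/L.
C_M = C_{M0}e^(−k₁τ) = 3.754 mol/L, so C_P = C_{M0}−C_M−C_N = 0.2621 mol/L; C_N/C_P = 0.509.

0.509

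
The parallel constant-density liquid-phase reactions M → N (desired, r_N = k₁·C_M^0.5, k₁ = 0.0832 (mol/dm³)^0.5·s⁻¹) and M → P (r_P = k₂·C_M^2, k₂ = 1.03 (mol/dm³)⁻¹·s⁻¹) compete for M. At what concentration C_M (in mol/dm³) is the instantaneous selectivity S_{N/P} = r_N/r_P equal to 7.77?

0.0476 mol/dm³

S_{N/P} = (k₁/k₂)·C_M^-1.5 ⇒ C_M = (S·k₂/k₁)^(1/(-1.5)).
= (7.77×1.03/0.0832)^(-0.6667) = (96.19)^(-0.6667) = 0.0476 mol/dm³.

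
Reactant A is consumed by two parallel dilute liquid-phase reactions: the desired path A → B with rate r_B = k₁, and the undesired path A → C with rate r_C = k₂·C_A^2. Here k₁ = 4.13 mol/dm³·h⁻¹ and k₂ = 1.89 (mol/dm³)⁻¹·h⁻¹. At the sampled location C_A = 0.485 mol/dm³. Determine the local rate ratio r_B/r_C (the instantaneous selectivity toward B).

9.29

S_{B/C} = r_B/r_C = (k₁)/(k₂·C_A^2) = (k₁/k₂)·C_A^-2.
= (4.13) / (1.89×0.4850^2) = 4.130/0.4446 = 9.29.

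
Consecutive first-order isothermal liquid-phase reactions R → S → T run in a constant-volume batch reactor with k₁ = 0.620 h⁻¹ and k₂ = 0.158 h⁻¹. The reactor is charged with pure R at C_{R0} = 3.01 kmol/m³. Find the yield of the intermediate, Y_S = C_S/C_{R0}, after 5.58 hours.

0.514

The intermediate concentration in a first-order A→B→C sequence is C_S = k₁C_{R0}(e^(−k₁t) − e^(−k₂t))/(k₂−k₁).
e^(−k₁t) = e^(−0.620×5.58) = e^(−3.460) = 0.03144; e^(−k₂t) = e^(−0.8816) = 0.4141.
C_S = 0.620×3.01/(0.158−0.620) × (0.03144−0.4141) = (-4.039)×(-0.3827) = 1.546 kmol/m³.
Y_S = C_S/C_{R0} = 1.546/3.01 = 0.514.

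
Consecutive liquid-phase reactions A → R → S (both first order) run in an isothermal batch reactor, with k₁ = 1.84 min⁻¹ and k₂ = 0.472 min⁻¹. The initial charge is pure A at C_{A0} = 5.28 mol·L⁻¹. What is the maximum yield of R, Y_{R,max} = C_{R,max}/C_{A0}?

0.625

Evaluating C_R at t_opt = ln(k₂/k₁)/(k₂−k₁) gives C_{R,max}/C_{A0} = (k₁/k₂)^[k₂/(k₂−k₁)].
= (1.84/0.472)^(0.472/(0.472−1.84)) = (3.898)^(-0.3450) = 0.6254.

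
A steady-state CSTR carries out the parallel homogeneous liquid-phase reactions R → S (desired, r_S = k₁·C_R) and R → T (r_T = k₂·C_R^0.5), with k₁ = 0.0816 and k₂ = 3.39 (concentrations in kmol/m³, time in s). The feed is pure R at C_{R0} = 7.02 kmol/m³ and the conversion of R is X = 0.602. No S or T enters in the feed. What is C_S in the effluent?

0.163 kmol/m³

Exit C_R = C_{R0}(1−X) = 7.02×0.398 = 2.794 kmol/m³.
A CSTR operates uniformly at the exit composition, giving r_S = 0.2280 and r_T = 5.666 (each k·C_R^n at C_R = 2.794).
Fraction of consumed R going to S: r_S/(r_S+r_T) = 0.03868.
C_S = 0.03868·C_{R0}·X = 0.03868×7.02×0.602 = 0.163 kmol/m³.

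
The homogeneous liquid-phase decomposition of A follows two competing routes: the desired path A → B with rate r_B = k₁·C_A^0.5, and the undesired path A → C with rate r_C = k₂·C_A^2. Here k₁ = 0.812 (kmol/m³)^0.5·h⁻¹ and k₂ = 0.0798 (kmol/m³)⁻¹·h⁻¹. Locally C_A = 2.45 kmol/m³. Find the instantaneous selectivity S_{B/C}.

S_{B/C} = r_B/r_C = (k₁·C_A^0.5)/(k₂·C_A^2) = (k₁/k₂)·C_A^-1.5.
= (0.812×2.450^0.5) / (0.0798×2.450^2) = 1.271/0.4790 = 2.65.
The undesired path is higher order in A, so low C_A (CSTR or dilute feed) favours B.

2.65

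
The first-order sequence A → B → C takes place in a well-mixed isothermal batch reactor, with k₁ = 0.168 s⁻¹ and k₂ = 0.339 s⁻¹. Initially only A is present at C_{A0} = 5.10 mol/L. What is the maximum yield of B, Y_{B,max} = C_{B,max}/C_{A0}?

0.249

Evaluating C_B at t_opt = ln(k₂/k₁)/(k₂−k₁) gives C_{B,max}/C_{A0} = (k₁/k₂)^[k₂/(k₂−k₁)].
= (0.168/0.339)^(0.339/(0.339−0.168)) = (0.4956)^(1.982) = 0.2486.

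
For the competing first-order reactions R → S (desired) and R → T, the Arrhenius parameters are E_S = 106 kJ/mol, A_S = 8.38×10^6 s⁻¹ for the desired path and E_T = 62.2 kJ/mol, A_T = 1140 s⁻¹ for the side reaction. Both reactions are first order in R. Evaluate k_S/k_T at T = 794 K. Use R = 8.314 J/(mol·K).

k_S/k_T = (A_S/A_T)·exp[−(E_S−E_T)/(RT)] = (A_S/A_T)·exp[(E_T−E_S)/(RT)].
(E_T−E_S)/(RT) = (62.2−106)×10³/(8.314×794) = -43800/6601 = -6.635.
k_S/k_T = (8.38×10^6/1140)·exp(-6.635) = 7351 × 0.001314 = 9.66.
Since E_S > E_T, raising the temperature improves selectivity toward S.

9.66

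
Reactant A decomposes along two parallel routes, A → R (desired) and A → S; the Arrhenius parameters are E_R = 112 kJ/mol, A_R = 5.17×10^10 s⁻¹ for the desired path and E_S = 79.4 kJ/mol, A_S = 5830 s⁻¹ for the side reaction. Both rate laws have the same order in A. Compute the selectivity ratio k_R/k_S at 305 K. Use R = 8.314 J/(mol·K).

With equal orders, S_{R/S} = k_R/k_S = (A_R/A_S)·exp[(E_S−E_R)/(RT)].
(E_S−E_R)/(RT) = (79.4−112)×10³/(8.314×305) = -32600/2536 = -12.86.
k_R/k_S = (5.17×10^10/5830)·exp(-12.86) = 8.868×10^6 × 2.610×10^-6 = 23.1.

23.1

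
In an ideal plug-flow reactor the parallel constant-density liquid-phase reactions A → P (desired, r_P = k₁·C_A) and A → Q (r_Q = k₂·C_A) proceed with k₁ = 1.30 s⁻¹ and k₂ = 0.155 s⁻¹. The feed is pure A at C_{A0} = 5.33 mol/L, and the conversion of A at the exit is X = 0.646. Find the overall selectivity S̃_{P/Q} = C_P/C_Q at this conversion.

8.39

C_A = C_{A0}(1−X) = 1.887 mol/L.
Both paths are first order in A, so the instantaneous fraction to P is constant: dC_P/d(−C_A) = k₁/(k₁+k₂) = 0.8935.
C_P = 0.8935·(C_{A0}−C_A) = 0.8935×3.443 = 3.08 mol/L.
C_Q = (C_{A0}−C_A)−C_P = 0.3668 mol/L; S̃_{P/Q} = 3.076/0.3668 = 8.39.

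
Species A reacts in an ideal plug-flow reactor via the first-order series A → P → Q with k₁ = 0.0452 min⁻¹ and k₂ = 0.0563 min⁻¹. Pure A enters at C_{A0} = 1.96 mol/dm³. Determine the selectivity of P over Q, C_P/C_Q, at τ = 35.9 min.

Solving the coupled first-order balances gives C_P(τ) = [k₁/(k₂−k₁)]·C_{A0}·(e^(−k₁τ) − e^(−k₂τ)).
e^(−k₁τ) = e^(−0.0452×35.9) = e^(−1.623) = 0.1974; e^(−k₂τ) = e^(−2.021) = 0.1325.
C_P = 0.0452×1.96/(0.0563−0.0452) × (0.1974−0.1325) = 7.981×0.06487 = 0.5177 mol/dm³.
C_A = C_{A0}e^(−k₁τ) = 0.3868 mol/dm³, so C_Q = C_{A0}−C_A−C_P = 1.055 mol/dm³; C_P/C_Q = 0.491.

0.491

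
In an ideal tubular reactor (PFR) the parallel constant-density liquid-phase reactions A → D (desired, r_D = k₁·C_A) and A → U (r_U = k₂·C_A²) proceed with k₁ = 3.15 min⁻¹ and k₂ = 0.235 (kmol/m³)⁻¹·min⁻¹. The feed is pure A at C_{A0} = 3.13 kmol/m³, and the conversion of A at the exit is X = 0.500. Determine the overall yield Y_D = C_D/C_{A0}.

C_A = C_{A0}(1−X) = 1.565 kmol/m³.
Along a PFR/batch, dC_D/dC_A = −r_D/(r_D+r_U) = −k₁/(k₁+k₂·C_A).
Integrating from C_{A0} to C_A: C_D = (3.15/0.235)·ln[(3.15+0.235·3.13)/(3.15+0.235·1.56)] = 13.40·ln(3.886/3.518) = 1.333 kmol/m³.
Y_D = C_D/C_{A0} = 1.333/3.13 = 0.426.

0.426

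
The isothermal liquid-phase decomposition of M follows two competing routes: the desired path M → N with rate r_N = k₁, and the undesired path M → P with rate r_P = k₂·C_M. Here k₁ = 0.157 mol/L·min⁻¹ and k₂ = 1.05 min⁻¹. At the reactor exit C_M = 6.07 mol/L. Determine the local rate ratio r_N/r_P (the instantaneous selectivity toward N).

S_{N/P} = r_N/r_P = (k₁)/(k₂·C_M) = (k₁/k₂)·C_M⁻¹.
= (0.157) / (1.05×6.070) = 0.1570/6.374 = 0.0246.
The undesired path is higher order in M, so low C_M (CSTR or dilute feed) favours N.

0.0246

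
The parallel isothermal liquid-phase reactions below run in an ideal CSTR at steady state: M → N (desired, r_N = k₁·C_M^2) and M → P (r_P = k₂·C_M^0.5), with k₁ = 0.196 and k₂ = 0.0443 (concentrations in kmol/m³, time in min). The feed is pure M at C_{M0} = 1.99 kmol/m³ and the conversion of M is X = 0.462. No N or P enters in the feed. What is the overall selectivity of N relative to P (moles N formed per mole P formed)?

Exit C_M = C_{M0}(1−X) = 1.99×0.538 = 1.071 kmol/m³.
In a CSTR the entire volume is at exit conditions, so r_N = 0.196×1.071^2 = 0.2247 and r_P = 0.0443×1.071^0.5 = 0.04584.
Overall selectivity = C_N/C_P = r_Nτ/(r_Pτ) = r_N/r_P = 4.90.

4.90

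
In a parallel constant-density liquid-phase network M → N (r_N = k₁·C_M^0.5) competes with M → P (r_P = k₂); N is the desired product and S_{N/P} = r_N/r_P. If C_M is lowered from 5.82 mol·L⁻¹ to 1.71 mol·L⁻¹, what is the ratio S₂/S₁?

0.542

S_{N/P} = (k₁/k₂)·C_M^0.5, so S₂/S₁ = (C_{M,2}/C_{M,1})^0.5.
= (1.71/5.82)^0.5 = (0.2938)^0.5 = 0.542.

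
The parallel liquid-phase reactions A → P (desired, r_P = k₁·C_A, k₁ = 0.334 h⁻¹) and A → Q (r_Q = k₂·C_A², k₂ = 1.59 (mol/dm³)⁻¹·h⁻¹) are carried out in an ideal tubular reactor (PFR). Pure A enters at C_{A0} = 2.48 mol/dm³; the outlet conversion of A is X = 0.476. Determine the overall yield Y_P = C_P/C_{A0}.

0.0489

C_A = C_{A0}(1−X) = 1.300 mol/dm³.
Along a PFR/batch, dC_P/dC_A = −r_P/(r_P+r_Q) = −k₁/(k₁+k₂·C_A).
Integrating from C_{A0} to C_A: C_P = (0.334/1.59)·ln[(0.334+1.59·2.48)/(0.334+1.59·1.30)] = 0.2101·ln(4.277/2.400) = 0.1214 mol/dm³.
Y_P = C_P/C_{A0} = 0.1214/2.48 = 0.0489.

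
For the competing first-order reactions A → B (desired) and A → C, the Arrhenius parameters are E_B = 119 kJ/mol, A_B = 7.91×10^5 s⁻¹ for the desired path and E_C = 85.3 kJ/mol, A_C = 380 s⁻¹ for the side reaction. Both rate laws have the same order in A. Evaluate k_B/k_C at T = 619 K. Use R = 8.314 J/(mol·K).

k_B/k_C = (A_B/A_C)·exp[−(E_B−E_C)/(RT)] = (A_B/A_C)·exp[(E_C−E_B)/(RT)].
(E_C−E_B)/(RT) = (85.3−119)×10³/(8.314×619) = -33700/5146 = -6.548.
k_B/k_C = (7.91×10^5/380)·exp(-6.548) = 2082 × 0.001433 = 2.98.

2.98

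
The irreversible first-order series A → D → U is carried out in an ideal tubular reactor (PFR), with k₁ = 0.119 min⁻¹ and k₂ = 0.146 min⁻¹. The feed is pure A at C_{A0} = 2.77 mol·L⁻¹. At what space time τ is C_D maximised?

7.57 min

Setting dC_D/dτ = 0 gives τ_opt = ln(k₂/k₁)/(k₂−k₁).
= ln(0.146/0.119)/(0.146−0.119) = ln(1.227)/0.02700 = 0.2045/0.02700 = 7.57 min.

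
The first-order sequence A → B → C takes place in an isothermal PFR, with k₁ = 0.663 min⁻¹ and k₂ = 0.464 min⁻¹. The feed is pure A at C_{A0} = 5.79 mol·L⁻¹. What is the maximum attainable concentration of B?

At the optimum, C_{B,max}/C_{A0} = (k₁/k₂)^[k₂/(k₂−k₁)].
= (0.663/0.464)^(0.464/(0.464−0.663)) = (1.429)^(-2.332) = 0.4351.
C_{B,max} = 0.4351×5.79 = 2.52 mol·L⁻¹.

2.52 mol·L⁻¹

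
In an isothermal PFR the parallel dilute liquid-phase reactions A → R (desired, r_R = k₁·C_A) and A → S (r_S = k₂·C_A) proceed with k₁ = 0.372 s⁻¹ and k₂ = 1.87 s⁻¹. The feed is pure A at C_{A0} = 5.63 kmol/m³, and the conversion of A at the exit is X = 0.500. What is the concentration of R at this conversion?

0.467 kmol/m³

C_A = C_{A0}(1−X) = 2.815 kmol/m³.
Both paths are first order in A, so the instantaneous fraction to R is constant: dC_R/d(−C_A) = k₁/(k₁+k₂) = 0.1659.
C_R = 0.1659·(C_{A0}−C_A) = 0.1659×2.815 = 0.467 kmol/m³.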